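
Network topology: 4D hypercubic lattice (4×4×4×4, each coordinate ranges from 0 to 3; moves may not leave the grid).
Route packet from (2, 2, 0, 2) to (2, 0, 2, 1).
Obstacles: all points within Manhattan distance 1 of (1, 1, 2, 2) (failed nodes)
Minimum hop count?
5
(one shortest path: (2, 2, 0, 2) → (2, 1, 0, 2) → (2, 0, 0, 2) → (2, 0, 1, 2) → (2, 0, 2, 2) → (2, 0, 2, 1))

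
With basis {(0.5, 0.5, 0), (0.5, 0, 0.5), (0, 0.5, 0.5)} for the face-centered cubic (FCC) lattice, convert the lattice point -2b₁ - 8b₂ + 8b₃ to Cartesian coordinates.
(-5, 3, 0)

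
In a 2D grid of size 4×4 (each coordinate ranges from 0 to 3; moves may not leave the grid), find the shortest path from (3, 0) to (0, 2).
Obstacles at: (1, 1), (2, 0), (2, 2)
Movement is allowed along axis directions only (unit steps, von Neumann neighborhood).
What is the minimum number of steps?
7
(one shortest path: (3, 0) → (3, 1) → (3, 2) → (3, 3) → (2, 3) → (1, 3) → (0, 3) → (0, 2))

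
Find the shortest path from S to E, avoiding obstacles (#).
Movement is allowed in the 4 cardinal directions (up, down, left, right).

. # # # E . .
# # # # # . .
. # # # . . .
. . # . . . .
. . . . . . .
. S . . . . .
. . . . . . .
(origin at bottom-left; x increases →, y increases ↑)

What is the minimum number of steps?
10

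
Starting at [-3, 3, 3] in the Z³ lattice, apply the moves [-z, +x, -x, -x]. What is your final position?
(-4, 3, 2)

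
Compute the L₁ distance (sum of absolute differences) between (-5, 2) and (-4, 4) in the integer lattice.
3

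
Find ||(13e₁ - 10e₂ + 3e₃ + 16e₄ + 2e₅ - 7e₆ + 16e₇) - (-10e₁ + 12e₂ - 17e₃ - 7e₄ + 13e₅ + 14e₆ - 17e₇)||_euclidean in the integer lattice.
59.9416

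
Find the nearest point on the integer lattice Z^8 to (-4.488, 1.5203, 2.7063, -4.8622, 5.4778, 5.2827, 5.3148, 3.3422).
(-4, 2, 3, -5, 5, 5, 5, 3)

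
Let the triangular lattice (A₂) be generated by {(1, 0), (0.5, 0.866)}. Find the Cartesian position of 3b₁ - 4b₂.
(1, -3.464)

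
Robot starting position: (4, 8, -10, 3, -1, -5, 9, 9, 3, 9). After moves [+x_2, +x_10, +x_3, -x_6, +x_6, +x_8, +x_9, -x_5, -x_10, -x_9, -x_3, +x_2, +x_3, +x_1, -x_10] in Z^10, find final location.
(5, 10, -9, 3, -2, -5, 9, 10, 3, 8)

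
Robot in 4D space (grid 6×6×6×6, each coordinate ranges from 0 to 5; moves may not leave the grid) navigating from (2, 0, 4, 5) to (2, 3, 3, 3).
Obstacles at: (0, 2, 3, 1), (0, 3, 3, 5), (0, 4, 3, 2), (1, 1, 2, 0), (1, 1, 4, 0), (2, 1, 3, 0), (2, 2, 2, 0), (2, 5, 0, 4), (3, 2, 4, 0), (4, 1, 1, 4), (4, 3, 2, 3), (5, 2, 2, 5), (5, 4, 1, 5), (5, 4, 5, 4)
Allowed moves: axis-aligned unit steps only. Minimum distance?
6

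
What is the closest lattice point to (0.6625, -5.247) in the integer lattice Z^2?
(1, -5)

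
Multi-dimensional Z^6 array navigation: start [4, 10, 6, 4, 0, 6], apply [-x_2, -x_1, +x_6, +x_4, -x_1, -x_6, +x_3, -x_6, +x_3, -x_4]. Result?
(2, 9, 8, 4, 0, 5)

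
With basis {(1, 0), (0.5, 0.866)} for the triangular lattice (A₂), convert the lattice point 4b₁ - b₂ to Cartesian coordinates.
(3.5, -0.866)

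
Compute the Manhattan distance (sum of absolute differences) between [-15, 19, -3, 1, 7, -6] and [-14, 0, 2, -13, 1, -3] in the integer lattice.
48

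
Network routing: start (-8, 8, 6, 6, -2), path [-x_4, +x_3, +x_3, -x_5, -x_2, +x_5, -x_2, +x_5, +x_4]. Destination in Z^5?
(-8, 6, 8, 6, -1)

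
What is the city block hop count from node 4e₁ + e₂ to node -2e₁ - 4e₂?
11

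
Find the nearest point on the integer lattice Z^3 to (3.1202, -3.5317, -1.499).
(3, -4, -1)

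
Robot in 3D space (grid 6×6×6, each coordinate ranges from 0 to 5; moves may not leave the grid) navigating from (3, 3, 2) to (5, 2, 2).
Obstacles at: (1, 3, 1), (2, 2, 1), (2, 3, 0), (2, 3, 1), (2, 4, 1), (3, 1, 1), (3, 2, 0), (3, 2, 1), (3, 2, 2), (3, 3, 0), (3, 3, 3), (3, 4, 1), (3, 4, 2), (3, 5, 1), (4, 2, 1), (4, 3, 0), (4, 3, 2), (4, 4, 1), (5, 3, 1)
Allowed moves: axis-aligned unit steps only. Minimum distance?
7
(one shortest path: (3, 3, 2) → (2, 3, 2) → (2, 2, 2) → (2, 1, 2) → (3, 1, 2) → (4, 1, 2) → (5, 1, 2) → (5, 2, 2))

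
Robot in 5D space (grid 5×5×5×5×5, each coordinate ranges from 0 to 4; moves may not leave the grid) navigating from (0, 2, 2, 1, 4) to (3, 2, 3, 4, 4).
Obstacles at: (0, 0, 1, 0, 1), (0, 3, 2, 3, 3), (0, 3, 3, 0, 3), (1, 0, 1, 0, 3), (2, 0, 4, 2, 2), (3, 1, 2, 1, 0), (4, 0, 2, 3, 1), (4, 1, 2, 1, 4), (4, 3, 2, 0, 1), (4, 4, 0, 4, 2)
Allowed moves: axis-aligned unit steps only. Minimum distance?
7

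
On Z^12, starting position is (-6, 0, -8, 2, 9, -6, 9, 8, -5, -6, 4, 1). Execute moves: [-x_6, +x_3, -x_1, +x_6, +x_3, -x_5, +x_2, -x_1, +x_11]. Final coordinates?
(-8, 1, -6, 2, 8, -6, 9, 8, -5, -6, 5, 1)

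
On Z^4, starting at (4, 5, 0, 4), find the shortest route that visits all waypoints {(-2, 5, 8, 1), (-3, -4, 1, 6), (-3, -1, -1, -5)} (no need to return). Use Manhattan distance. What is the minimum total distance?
55
(one optimal route: (4, 5, 0, 4) → (-2, 5, 8, 1) → (-3, -4, 1, 6) → (-3, -1, -1, -5))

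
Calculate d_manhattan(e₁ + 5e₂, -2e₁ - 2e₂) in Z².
10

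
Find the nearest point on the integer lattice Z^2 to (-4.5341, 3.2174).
(-5, 3)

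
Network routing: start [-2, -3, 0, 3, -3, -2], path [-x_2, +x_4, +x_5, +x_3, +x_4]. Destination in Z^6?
(-2, -4, 1, 5, -2, -2)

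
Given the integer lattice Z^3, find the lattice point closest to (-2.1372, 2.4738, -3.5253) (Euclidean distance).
(-2, 2, -4)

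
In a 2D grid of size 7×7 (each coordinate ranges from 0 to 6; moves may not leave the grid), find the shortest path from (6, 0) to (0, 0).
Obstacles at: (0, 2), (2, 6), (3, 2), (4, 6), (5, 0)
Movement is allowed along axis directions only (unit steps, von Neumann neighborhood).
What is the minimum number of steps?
8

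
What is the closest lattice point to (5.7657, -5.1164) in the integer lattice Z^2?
(6, -5)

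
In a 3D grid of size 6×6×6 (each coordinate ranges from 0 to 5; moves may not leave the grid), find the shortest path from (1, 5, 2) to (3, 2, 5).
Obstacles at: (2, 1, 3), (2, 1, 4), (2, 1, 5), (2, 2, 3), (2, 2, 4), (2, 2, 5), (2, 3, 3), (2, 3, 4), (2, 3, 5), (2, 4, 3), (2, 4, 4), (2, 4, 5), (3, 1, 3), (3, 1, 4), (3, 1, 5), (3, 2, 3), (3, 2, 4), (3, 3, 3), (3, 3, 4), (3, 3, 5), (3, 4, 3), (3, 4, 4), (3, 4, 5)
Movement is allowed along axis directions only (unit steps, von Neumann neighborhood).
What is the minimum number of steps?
10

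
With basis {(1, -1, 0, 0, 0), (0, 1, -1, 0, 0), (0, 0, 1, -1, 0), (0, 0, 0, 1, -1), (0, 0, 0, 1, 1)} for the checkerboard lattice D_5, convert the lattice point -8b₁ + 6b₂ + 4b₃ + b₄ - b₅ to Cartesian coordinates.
(-8, 14, -2, -4, -2)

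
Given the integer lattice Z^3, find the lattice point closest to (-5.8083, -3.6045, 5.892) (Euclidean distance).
(-6, -4, 6)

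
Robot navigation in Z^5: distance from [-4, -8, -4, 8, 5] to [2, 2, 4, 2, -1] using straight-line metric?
16.4924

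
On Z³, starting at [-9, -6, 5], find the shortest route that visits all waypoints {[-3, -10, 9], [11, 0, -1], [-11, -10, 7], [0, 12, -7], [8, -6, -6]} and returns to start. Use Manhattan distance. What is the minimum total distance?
130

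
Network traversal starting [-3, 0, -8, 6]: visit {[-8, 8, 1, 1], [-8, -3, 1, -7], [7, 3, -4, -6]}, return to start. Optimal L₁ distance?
102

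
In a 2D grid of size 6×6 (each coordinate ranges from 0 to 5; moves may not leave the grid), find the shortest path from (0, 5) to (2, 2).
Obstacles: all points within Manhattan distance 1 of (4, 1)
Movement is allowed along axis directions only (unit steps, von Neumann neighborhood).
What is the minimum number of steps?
5
(one shortest path: (0, 5) → (1, 5) → (2, 5) → (2, 4) → (2, 3) → (2, 2))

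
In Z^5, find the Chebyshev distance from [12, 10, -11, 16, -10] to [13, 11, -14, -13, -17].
29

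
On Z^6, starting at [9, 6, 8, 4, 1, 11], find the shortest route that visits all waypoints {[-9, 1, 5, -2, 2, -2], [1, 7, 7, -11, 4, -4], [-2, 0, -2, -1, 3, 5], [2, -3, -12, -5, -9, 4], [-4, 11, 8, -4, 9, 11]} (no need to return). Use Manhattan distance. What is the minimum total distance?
160
(one optimal route: (9, 6, 8, 4, 1, 11) → (-4, 11, 8, -4, 9, 11) → (1, 7, 7, -11, 4, -4) → (-9, 1, 5, -2, 2, -2) → (-2, 0, -2, -1, 3, 5) → (2, -3, -12, -5, -9, 4))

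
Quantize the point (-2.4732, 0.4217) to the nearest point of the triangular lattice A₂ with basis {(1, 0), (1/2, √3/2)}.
(-2.5, 0.866)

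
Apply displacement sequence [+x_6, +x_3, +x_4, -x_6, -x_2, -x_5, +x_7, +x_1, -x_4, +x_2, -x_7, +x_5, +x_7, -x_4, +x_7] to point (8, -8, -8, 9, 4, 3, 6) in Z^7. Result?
(9, -8, -7, 8, 4, 3, 8)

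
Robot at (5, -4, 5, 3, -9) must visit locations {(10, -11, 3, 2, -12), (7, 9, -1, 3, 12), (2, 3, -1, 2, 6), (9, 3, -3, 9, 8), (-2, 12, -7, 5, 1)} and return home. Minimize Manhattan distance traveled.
176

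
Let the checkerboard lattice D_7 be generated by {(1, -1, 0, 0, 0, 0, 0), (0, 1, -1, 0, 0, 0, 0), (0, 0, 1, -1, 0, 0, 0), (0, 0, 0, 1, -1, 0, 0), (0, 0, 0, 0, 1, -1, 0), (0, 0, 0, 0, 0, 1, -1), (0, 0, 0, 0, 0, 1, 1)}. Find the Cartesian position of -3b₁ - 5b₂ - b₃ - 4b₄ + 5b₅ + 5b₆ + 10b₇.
(-3, -2, 4, -3, 9, 10, 5)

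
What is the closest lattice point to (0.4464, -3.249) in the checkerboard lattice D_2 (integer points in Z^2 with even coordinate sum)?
(1, -3)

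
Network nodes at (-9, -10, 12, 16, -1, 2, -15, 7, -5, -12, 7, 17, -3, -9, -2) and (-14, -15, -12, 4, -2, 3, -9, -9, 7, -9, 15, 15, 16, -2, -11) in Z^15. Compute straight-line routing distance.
42.1426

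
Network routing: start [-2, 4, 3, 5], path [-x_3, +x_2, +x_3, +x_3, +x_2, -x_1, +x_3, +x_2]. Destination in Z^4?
(-3, 7, 5, 5)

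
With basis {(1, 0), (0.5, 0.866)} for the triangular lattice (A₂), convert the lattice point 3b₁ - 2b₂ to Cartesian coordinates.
(2, -1.732)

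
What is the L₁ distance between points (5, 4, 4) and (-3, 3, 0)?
13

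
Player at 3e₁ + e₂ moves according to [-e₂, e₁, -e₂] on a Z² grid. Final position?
(4, -1)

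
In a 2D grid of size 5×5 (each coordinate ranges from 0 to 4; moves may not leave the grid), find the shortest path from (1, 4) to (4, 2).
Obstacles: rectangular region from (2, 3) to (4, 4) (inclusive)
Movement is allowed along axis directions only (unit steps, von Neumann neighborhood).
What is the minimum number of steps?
5
(one shortest path: (1, 4) → (1, 3) → (1, 2) → (2, 2) → (3, 2) → (4, 2))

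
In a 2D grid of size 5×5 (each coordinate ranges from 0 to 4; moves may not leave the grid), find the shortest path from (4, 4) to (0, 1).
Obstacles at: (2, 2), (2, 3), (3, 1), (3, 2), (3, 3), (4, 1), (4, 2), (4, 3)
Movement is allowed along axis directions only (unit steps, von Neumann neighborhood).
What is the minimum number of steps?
7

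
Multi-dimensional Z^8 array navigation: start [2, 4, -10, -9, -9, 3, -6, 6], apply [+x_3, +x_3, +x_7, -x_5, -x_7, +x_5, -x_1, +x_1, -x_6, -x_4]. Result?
(2, 4, -8, -10, -9, 2, -6, 6)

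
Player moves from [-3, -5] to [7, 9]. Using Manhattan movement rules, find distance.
24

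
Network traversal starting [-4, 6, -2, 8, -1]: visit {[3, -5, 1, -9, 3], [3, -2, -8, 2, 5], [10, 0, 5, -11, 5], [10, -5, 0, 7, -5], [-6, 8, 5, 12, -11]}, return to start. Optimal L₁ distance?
186
(one optimal route: (-4, 6, -2, 8, -1) → (3, -2, -8, 2, 5) → (3, -5, 1, -9, 3) → (10, 0, 5, -11, 5) → (10, -5, 0, 7, -5) → (-6, 8, 5, 12, -11) → (-4, 6, -2, 8, -1))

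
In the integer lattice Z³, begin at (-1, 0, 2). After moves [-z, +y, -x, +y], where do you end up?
(-2, 2, 1)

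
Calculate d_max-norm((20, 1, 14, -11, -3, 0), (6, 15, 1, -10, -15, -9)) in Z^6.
14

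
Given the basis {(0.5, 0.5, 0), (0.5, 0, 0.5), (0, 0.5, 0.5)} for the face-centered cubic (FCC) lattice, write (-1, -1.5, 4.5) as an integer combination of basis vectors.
-7b₁ + 5b₂ + 4b₃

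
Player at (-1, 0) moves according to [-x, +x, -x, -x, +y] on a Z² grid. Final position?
(-3, 1)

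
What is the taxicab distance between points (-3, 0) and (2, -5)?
10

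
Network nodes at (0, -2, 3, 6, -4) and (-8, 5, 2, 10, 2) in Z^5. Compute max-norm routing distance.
8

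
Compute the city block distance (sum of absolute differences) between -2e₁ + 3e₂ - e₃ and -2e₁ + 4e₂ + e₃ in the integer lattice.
3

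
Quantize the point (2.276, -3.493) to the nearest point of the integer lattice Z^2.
(2, -3)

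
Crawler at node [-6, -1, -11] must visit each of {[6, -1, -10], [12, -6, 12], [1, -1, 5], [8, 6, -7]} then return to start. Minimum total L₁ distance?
106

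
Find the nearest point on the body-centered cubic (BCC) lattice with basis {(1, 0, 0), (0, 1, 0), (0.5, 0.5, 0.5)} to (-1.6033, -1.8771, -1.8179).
(-2, -2, -2)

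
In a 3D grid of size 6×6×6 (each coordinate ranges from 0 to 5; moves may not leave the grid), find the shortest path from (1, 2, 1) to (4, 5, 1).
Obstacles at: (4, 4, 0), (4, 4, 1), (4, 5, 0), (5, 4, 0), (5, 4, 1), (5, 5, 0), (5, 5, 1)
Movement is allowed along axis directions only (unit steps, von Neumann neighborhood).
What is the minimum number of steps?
6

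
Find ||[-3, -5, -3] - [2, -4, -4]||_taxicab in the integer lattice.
7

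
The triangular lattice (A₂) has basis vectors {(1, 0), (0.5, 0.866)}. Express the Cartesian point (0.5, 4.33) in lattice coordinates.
-2b₁ + 5b₂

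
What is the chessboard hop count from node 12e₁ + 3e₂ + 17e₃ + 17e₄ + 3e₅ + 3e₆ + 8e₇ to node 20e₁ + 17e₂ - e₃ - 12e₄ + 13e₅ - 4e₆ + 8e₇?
29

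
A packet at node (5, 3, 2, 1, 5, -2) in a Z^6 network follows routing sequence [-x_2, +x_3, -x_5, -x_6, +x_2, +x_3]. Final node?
(5, 3, 4, 1, 4, -3)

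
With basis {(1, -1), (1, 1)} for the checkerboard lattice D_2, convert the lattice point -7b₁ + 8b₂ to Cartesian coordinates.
(1, 15)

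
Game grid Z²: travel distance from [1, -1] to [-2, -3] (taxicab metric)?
5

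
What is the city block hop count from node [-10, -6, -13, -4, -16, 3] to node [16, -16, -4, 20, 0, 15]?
97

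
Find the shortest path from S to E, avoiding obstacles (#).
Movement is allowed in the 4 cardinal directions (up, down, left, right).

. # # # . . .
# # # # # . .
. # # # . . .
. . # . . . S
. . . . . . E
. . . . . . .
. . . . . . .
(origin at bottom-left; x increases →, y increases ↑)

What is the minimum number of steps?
1
(one shortest path: (6, 3) → (6, 2))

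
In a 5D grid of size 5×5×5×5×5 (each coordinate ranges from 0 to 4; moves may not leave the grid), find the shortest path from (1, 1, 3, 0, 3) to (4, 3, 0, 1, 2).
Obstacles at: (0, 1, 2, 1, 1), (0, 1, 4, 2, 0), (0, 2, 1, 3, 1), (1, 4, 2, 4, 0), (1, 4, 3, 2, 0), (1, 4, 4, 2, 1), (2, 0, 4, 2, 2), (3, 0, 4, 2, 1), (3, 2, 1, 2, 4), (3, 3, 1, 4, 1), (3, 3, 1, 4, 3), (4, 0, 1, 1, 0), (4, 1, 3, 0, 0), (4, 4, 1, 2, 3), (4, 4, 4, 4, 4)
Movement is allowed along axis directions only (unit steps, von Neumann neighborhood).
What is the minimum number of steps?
10
(one shortest path: (1, 1, 3, 0, 3) → (2, 1, 3, 0, 3) → (3, 1, 3, 0, 3) → (4, 1, 3, 0, 3) → (4, 2, 3, 0, 3) → (4, 3, 3, 0, 3) → (4, 3, 2, 0, 3) → (4, 3, 1, 0, 3) → (4, 3, 0, 0, 3) → (4, 3, 0, 1, 3) → (4, 3, 0, 1, 2))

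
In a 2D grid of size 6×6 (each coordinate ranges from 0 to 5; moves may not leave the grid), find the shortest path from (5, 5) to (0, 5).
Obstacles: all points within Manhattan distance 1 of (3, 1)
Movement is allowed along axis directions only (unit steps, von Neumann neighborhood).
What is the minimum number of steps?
5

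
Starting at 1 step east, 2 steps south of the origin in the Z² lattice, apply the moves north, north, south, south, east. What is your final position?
(2, -2)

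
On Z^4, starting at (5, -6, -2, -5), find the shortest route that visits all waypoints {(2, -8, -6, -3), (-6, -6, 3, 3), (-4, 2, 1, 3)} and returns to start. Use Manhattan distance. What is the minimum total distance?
76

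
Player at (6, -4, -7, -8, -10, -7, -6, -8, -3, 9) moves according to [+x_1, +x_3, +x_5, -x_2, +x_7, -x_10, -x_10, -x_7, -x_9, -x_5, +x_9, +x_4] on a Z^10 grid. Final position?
(7, -5, -6, -7, -10, -7, -6, -8, -3, 7)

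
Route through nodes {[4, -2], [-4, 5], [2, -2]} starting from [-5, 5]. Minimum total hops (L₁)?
16
(one optimal route: (-5, 5) → (-4, 5) → (2, -2) → (4, -2))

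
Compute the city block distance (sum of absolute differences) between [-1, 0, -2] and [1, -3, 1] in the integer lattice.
8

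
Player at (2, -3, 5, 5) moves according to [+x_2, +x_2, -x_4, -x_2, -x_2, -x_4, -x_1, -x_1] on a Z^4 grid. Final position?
(0, -3, 5, 3)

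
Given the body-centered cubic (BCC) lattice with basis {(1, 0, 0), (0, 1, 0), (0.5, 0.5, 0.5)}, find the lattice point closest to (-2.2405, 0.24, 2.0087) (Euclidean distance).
(-2, 0, 2)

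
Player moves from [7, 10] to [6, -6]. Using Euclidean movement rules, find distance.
16.0312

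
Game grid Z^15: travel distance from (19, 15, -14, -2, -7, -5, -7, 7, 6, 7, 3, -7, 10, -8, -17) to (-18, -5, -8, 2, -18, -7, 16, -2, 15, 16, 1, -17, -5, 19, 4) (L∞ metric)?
37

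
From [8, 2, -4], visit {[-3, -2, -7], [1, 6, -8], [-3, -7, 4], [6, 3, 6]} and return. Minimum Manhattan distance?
78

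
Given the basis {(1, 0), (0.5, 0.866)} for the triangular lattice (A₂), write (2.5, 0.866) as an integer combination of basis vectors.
2b₁ + b₂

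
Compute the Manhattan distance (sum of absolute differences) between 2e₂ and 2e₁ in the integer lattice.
4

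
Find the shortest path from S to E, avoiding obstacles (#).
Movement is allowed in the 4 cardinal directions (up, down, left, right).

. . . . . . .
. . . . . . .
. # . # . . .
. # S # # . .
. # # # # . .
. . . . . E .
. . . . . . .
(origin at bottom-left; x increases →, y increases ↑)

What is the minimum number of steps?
9
(one shortest path: (2, 3) → (2, 4) → (2, 5) → (3, 5) → (4, 5) → (5, 5) → (5, 4) → (5, 3) → (5, 2) → (5, 1))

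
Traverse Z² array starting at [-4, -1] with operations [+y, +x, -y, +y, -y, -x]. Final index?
(-4, -1)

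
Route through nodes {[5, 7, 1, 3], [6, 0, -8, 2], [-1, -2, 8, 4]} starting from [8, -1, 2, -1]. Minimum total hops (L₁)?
57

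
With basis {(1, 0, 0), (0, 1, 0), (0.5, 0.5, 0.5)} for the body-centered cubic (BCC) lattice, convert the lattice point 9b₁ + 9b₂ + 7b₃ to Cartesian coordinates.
(12.5, 12.5, 3.5)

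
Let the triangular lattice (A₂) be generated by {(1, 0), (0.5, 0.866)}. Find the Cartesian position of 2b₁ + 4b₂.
(4, 3.464)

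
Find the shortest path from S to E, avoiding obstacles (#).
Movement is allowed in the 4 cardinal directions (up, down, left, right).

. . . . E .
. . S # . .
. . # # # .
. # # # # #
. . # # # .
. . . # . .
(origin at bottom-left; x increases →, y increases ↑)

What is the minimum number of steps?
3
(one shortest path: (2, 4) → (2, 5) → (3, 5) → (4, 5))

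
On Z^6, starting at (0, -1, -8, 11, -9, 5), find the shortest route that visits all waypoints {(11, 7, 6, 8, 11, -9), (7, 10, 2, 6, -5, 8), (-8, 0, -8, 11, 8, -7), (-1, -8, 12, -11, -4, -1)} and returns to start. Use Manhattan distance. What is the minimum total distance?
256
(one optimal route: (0, -1, -8, 11, -9, 5) → (-8, 0, -8, 11, 8, -7) → (11, 7, 6, 8, 11, -9) → (7, 10, 2, 6, -5, 8) → (-1, -8, 12, -11, -4, -1) → (0, -1, -8, 11, -9, 5))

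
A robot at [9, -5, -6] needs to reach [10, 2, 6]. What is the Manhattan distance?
20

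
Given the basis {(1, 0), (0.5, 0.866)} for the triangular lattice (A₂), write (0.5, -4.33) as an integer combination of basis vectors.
3b₁ - 5b₂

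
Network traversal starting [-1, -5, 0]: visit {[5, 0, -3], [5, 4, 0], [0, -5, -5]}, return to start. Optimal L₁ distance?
40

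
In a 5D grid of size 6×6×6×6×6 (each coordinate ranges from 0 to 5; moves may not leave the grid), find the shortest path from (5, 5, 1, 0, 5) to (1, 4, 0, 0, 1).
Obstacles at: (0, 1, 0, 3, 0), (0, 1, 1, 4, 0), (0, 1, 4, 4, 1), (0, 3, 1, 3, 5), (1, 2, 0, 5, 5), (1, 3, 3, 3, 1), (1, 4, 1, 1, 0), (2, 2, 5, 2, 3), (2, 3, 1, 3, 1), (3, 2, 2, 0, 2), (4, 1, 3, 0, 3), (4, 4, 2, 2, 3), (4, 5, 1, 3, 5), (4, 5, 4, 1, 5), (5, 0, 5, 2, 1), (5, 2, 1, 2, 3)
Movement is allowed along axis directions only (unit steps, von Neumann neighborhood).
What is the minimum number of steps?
10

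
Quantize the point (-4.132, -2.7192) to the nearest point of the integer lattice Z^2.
(-4, -3)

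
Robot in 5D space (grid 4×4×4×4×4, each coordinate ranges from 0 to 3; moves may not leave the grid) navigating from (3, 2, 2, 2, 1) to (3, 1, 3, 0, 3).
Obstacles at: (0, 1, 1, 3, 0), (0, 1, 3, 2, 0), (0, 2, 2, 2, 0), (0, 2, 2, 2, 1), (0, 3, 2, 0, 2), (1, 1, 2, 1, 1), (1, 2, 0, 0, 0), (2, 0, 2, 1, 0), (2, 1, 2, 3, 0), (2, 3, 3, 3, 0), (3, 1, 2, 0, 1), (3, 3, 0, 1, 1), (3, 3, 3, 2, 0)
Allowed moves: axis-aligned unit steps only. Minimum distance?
6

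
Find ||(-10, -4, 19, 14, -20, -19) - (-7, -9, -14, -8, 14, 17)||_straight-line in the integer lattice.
63.7103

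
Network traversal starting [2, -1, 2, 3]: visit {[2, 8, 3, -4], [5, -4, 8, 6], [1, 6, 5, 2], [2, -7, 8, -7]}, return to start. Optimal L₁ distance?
80
(one optimal route: (2, -1, 2, 3) → (5, -4, 8, 6) → (2, -7, 8, -7) → (2, 8, 3, -4) → (1, 6, 5, 2) → (2, -1, 2, 3))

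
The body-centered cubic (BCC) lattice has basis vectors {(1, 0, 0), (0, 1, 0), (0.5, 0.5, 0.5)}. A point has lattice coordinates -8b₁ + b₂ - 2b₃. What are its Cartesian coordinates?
(-9, 0, -1)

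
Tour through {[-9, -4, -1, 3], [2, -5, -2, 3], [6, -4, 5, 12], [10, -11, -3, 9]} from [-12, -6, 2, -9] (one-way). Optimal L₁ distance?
76
(one optimal route: (-12, -6, 2, -9) → (-9, -4, -1, 3) → (2, -5, -2, 3) → (6, -4, 5, 12) → (10, -11, -3, 9))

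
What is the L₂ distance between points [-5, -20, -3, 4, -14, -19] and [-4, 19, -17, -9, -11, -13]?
43.9545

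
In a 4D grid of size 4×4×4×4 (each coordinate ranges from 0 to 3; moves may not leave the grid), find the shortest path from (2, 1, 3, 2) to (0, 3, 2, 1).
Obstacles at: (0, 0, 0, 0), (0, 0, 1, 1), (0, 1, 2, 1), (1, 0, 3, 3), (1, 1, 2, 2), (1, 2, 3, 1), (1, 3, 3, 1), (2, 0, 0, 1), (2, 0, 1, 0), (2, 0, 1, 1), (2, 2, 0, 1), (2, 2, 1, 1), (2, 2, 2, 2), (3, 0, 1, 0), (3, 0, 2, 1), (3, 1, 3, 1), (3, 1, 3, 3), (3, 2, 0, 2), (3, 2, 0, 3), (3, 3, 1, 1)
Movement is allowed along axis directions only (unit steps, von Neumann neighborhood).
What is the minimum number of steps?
6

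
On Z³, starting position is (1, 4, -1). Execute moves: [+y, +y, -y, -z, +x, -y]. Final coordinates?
(2, 4, -2)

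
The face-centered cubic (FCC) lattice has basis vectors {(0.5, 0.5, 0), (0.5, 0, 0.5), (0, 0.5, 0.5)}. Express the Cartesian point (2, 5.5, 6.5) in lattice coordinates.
b₁ + 3b₂ + 10b₃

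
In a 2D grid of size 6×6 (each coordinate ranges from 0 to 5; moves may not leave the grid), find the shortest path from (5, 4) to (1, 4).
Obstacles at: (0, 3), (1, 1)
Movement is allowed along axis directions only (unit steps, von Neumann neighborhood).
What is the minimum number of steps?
4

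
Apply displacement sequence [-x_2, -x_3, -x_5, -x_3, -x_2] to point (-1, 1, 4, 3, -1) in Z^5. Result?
(-1, -1, 2, 3, -2)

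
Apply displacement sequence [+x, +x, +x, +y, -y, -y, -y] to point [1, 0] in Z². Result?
(4, -2)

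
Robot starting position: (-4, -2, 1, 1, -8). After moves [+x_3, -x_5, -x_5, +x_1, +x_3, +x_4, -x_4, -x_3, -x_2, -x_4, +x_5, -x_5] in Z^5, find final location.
(-3, -3, 2, 0, -10)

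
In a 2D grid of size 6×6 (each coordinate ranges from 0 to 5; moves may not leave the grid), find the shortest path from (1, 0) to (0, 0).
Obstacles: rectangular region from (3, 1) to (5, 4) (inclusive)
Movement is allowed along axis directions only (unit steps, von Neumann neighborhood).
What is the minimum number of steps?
1
(one shortest path: (1, 0) → (0, 0))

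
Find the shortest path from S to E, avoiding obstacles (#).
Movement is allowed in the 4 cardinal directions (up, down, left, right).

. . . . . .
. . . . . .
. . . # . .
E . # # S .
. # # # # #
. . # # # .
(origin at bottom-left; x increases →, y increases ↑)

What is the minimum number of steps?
8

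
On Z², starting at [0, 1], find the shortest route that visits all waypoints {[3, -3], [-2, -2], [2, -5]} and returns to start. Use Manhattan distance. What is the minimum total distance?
22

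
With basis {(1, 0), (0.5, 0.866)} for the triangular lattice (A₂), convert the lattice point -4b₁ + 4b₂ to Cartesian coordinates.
(-2, 3.464)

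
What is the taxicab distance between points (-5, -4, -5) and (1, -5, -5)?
7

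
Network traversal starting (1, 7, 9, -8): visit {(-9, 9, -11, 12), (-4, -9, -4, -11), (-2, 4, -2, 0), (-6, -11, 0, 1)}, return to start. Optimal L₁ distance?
160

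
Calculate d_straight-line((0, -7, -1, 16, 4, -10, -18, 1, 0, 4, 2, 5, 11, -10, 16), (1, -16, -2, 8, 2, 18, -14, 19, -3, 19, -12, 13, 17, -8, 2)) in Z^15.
44.7772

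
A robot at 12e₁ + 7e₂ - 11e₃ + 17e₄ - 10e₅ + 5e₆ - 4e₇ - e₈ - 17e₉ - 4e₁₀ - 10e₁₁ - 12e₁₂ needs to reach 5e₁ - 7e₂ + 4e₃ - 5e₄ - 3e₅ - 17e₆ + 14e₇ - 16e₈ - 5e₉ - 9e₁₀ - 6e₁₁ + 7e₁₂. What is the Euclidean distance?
50.8134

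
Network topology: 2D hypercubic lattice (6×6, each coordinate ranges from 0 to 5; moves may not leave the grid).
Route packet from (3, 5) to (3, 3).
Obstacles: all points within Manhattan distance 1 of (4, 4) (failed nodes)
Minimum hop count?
4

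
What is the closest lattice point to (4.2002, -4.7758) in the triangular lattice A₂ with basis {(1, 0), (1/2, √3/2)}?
(4, -5.196)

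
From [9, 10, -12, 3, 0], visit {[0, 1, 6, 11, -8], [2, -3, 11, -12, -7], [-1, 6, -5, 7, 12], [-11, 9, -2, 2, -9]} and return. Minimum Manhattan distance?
208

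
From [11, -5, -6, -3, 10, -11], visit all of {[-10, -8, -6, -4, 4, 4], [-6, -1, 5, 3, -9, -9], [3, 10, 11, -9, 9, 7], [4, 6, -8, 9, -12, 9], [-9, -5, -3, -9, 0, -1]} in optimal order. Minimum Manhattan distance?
233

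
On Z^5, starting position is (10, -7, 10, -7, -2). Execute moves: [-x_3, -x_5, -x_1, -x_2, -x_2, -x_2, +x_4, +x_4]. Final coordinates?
(9, -10, 9, -5, -3)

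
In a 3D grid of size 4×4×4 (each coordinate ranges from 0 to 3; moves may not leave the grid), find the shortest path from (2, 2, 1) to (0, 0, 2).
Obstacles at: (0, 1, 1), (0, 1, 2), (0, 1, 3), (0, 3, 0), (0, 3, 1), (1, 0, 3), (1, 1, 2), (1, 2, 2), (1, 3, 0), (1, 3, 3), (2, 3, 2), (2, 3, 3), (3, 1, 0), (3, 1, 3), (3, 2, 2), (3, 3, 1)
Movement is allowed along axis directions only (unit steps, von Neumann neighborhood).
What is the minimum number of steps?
5
(one shortest path: (2, 2, 1) → (1, 2, 1) → (1, 1, 1) → (1, 0, 1) → (0, 0, 1) → (0, 0, 2))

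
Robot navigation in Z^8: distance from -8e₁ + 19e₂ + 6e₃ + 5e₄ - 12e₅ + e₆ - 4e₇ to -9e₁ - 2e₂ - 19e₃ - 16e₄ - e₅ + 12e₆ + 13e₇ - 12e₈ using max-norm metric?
25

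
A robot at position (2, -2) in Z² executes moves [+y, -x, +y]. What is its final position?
(1, 0)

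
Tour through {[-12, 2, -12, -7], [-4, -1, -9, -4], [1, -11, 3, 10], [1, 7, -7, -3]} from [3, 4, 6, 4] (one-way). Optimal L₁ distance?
100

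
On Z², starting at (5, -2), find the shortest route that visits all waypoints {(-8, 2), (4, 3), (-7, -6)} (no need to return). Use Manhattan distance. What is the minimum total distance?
28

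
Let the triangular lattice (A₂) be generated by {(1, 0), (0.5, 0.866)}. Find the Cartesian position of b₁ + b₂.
(1.5, 0.866)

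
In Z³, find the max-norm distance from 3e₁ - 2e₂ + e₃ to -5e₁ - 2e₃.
8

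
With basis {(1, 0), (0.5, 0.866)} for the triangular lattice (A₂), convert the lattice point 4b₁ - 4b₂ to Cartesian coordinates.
(2, -3.464)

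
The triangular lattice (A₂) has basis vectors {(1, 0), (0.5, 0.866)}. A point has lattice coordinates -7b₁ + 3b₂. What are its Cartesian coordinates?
(-5.5, 2.598)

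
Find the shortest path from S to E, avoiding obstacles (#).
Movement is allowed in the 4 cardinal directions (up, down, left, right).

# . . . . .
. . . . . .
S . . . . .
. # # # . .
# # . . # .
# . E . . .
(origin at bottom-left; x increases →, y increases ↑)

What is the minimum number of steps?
11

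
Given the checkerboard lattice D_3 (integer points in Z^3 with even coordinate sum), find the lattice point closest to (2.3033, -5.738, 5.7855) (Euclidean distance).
(2, -6, 6)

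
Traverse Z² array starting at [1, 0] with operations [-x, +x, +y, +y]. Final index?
(1, 2)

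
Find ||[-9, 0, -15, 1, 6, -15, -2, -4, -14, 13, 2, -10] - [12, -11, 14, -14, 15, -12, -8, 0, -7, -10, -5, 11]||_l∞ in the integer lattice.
29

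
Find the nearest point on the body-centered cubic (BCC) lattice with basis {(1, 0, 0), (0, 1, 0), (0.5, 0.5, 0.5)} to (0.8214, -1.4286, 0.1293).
(1, -1, 0)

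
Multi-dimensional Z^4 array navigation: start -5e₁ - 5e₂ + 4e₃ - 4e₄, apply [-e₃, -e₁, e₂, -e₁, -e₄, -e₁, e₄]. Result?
(-8, -4, 3, -4)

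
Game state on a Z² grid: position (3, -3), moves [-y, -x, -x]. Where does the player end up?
(1, -4)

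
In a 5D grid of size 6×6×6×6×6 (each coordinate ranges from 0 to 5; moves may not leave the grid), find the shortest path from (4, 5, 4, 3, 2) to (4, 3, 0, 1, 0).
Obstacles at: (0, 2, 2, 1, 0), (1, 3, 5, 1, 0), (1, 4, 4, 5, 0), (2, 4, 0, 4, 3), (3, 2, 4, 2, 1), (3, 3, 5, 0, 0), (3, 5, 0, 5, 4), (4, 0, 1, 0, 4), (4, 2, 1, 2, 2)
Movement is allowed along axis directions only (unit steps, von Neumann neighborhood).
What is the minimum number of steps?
10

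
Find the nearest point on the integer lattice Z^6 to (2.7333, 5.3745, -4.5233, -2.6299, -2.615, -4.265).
(3, 5, -5, -3, -3, -4)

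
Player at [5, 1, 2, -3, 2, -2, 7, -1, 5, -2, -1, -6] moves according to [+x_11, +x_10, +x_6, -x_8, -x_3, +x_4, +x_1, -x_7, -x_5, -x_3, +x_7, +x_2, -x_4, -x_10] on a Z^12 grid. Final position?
(6, 2, 0, -3, 1, -1, 7, -2, 5, -2, 0, -6)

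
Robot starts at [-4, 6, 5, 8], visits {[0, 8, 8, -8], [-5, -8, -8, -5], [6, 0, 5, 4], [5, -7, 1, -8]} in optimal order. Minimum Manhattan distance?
99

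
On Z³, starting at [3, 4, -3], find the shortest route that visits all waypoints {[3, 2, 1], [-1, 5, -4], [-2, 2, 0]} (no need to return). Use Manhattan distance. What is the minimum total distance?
20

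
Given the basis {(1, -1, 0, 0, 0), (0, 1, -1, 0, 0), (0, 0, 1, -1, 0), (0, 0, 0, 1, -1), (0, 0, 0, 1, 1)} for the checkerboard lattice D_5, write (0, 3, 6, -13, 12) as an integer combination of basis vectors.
3b₂ + 9b₃ - 8b₄ + 4b₅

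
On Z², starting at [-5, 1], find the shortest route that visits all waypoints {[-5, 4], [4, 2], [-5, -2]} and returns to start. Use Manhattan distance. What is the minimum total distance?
30
(one optimal route: (-5, 1) → (-5, 4) → (4, 2) → (-5, -2) → (-5, 1))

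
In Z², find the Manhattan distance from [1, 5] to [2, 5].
1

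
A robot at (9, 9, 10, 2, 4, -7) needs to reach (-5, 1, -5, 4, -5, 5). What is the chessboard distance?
15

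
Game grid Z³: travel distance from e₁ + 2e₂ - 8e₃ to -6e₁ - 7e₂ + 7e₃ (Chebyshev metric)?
15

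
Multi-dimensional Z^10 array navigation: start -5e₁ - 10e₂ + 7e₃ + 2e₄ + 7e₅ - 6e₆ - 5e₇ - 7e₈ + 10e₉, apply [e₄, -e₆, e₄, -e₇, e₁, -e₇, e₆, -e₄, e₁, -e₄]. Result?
(-3, -10, 7, 2, 7, -6, -7, -7, 10, 0)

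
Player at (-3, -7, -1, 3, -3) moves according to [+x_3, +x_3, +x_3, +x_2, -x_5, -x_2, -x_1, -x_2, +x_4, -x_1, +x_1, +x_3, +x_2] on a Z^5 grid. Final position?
(-4, -7, 3, 4, -4)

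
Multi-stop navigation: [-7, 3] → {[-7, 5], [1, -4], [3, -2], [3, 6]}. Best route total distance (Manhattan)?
25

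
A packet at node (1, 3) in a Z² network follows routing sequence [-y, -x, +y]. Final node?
(0, 3)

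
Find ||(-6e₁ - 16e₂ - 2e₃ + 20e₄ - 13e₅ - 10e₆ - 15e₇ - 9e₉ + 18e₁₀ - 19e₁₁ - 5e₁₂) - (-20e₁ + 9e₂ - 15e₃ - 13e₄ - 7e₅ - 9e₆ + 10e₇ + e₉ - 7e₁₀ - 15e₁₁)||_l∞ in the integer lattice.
33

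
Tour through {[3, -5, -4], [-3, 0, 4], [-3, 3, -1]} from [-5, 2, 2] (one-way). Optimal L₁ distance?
31
(one optimal route: (-5, 2, 2) → (-3, 0, 4) → (-3, 3, -1) → (3, -5, -4))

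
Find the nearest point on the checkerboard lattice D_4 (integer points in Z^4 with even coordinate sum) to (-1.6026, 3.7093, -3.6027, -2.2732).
(-2, 4, -4, -2)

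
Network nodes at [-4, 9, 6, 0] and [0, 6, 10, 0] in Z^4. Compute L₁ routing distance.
11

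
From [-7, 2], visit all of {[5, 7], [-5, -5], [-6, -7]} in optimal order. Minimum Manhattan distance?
35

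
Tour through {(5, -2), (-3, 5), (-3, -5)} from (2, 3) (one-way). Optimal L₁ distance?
28
(one optimal route: (2, 3) → (-3, 5) → (-3, -5) → (5, -2))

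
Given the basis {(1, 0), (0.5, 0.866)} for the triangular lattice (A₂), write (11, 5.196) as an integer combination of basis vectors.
8b₁ + 6b₂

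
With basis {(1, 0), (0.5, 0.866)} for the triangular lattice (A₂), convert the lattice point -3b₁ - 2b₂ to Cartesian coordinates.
(-4, -1.732)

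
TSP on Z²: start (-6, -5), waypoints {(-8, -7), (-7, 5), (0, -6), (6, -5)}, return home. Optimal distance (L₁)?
52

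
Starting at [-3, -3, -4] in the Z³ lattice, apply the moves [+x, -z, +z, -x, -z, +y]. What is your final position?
(-3, -2, -5)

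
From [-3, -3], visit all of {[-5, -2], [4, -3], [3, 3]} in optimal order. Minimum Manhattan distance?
20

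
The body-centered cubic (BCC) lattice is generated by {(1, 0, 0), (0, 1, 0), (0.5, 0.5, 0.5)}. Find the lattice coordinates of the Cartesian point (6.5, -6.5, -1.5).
8b₁ - 5b₂ - 3b₃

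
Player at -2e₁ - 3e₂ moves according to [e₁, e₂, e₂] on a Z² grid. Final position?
(-1, -1)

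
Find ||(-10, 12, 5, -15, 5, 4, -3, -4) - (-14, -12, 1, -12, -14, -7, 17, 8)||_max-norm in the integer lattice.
24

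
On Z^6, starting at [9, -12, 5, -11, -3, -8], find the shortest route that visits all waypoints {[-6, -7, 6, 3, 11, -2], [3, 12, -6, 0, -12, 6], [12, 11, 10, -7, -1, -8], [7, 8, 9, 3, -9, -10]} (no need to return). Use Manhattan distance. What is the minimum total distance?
185
(one optimal route: (9, -12, 5, -11, -3, -8) → (12, 11, 10, -7, -1, -8) → (7, 8, 9, 3, -9, -10) → (3, 12, -6, 0, -12, 6) → (-6, -7, 6, 3, 11, -2))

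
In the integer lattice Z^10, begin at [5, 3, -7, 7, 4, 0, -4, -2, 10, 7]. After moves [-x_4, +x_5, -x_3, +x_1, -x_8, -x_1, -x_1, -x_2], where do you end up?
(4, 2, -8, 6, 5, 0, -4, -3, 10, 7)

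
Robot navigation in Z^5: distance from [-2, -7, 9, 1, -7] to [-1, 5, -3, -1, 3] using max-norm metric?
12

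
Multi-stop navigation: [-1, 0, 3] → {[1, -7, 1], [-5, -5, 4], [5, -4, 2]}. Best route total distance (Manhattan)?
29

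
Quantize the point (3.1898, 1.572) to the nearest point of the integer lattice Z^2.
(3, 2)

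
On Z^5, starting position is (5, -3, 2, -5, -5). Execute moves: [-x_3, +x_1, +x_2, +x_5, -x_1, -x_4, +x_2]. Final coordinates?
(5, -1, 1, -6, -4)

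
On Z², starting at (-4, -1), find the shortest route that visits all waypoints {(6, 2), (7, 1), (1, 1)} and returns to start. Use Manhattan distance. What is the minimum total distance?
28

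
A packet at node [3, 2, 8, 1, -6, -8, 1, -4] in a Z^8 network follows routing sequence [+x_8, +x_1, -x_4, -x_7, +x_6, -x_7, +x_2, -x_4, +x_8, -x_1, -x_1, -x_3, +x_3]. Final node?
(2, 3, 8, -1, -6, -7, -1, -2)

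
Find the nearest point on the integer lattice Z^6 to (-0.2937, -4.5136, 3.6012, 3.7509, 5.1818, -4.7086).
(0, -5, 4, 4, 5, -5)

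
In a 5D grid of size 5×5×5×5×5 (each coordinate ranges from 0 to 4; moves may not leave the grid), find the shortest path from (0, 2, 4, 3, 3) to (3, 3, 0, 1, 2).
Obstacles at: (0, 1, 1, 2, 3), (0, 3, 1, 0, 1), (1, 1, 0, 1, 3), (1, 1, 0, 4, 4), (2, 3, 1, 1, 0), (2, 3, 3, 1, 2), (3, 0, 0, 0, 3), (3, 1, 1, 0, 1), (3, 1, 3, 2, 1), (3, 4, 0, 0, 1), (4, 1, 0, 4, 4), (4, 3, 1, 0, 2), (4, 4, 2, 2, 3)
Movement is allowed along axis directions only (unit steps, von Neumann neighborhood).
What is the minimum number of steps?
11
(one shortest path: (0, 2, 4, 3, 3) → (1, 2, 4, 3, 3) → (2, 2, 4, 3, 3) → (3, 2, 4, 3, 3) → (3, 3, 4, 3, 3) → (3, 3, 3, 3, 3) → (3, 3, 2, 3, 3) → (3, 3, 1, 3, 3) → (3, 3, 0, 3, 3) → (3, 3, 0, 2, 3) → (3, 3, 0, 1, 3) → (3, 3, 0, 1, 2))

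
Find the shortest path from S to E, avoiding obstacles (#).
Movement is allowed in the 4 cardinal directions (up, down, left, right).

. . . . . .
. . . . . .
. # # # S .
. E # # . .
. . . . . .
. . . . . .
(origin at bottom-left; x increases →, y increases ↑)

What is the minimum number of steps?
6
(one shortest path: (4, 3) → (4, 2) → (4, 1) → (3, 1) → (2, 1) → (1, 1) → (1, 2))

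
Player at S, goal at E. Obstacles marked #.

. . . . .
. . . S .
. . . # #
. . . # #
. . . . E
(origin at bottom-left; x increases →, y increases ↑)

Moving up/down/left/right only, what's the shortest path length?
6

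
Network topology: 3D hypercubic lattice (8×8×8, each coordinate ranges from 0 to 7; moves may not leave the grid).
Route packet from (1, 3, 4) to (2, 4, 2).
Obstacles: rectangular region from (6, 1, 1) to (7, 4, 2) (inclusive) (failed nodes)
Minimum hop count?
4
(one shortest path: (1, 3, 4) → (2, 3, 4) → (2, 4, 4) → (2, 4, 3) → (2, 4, 2))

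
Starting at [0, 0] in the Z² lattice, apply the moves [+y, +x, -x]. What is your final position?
(0, 1)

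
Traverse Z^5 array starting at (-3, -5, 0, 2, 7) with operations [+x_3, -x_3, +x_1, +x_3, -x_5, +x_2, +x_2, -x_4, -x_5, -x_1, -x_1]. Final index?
(-4, -3, 1, 1, 5)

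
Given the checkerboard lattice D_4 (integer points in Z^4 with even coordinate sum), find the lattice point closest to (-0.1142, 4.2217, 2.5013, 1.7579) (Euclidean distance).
(0, 4, 2, 2)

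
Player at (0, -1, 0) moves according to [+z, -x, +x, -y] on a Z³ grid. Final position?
(0, -2, 1)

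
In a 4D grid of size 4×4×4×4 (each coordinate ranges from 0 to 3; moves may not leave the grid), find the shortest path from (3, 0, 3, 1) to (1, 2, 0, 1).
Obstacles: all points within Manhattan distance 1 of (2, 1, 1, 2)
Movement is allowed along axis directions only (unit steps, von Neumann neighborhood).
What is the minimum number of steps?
7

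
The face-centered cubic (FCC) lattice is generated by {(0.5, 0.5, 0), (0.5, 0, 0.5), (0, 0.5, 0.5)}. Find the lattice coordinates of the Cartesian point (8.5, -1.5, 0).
7b₁ + 10b₂ - 10b₃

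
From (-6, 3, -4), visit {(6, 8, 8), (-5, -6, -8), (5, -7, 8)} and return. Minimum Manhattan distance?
86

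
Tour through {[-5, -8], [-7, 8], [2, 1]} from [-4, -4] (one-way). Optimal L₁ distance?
37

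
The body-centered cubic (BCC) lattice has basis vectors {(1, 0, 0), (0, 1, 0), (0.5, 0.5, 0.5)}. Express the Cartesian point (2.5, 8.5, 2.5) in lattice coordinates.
6b₂ + 5b₃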